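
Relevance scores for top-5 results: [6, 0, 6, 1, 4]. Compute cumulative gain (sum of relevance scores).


Cumulative Gain = sum of relevance scores
Position 1: rel=6, running sum=6
Position 2: rel=0, running sum=6
Position 3: rel=6, running sum=12
Position 4: rel=1, running sum=13
Position 5: rel=4, running sum=17
CG = 17

17


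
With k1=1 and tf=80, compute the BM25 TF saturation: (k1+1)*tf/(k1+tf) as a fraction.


BM25 TF component = (k1+1)*tf / (k1+tf)
k1 = 1, tf = 80
Numerator = (1+1)*80 = 160
Denominator = 1 + 80 = 81
= 160/81 = 160/81

160/81


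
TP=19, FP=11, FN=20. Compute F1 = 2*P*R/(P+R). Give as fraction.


F1 = 2 * P * R / (P + R)
P = TP/(TP+FP) = 19/30 = 19/30
R = TP/(TP+FN) = 19/39 = 19/39
2 * P * R = 2 * 19/30 * 19/39 = 361/585
P + R = 19/30 + 19/39 = 437/390
F1 = 361/585 / 437/390 = 38/69

38/69


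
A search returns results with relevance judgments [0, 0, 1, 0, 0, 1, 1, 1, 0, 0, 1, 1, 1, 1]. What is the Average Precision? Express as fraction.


Computing P@k for each relevant position:
Position 1: not relevant
Position 2: not relevant
Position 3: relevant, P@3 = 1/3 = 1/3
Position 4: not relevant
Position 5: not relevant
Position 6: relevant, P@6 = 2/6 = 1/3
Position 7: relevant, P@7 = 3/7 = 3/7
Position 8: relevant, P@8 = 4/8 = 1/2
Position 9: not relevant
Position 10: not relevant
Position 11: relevant, P@11 = 5/11 = 5/11
Position 12: relevant, P@12 = 6/12 = 1/2
Position 13: relevant, P@13 = 7/13 = 7/13
Position 14: relevant, P@14 = 8/14 = 4/7
Sum of P@k = 1/3 + 1/3 + 3/7 + 1/2 + 5/11 + 1/2 + 7/13 + 4/7 = 1570/429
AP = 1570/429 / 8 = 785/1716

785/1716


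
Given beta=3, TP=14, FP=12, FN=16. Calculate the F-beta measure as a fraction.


P = TP/(TP+FP) = 14/26 = 7/13
R = TP/(TP+FN) = 14/30 = 7/15
beta^2 = 3^2 = 9
(1 + beta^2) = 10
Numerator = (1+beta^2)*P*R = 98/39
Denominator = beta^2*P + R = 63/13 + 7/15 = 1036/195
F_beta = 35/74

35/74


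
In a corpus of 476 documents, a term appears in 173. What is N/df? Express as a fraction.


IDF ratio = N / df
= 476 / 173
= 476/173

476/173


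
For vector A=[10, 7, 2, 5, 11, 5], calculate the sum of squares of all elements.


|A|^2 = sum of squared components
A[0]^2 = 10^2 = 100
A[1]^2 = 7^2 = 49
A[2]^2 = 2^2 = 4
A[3]^2 = 5^2 = 25
A[4]^2 = 11^2 = 121
A[5]^2 = 5^2 = 25
Sum = 100 + 49 + 4 + 25 + 121 + 25 = 324

324


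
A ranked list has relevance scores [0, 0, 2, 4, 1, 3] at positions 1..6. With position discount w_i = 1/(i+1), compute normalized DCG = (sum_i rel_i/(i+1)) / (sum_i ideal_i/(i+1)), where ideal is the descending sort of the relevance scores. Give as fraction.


Position discount weights w_i = 1/(i+1) for i=1..6:
Weights = [1/2, 1/3, 1/4, 1/5, 1/6, 1/7]
Actual relevance: [0, 0, 2, 4, 1, 3]
DCG = 0/2 + 0/3 + 2/4 + 4/5 + 1/6 + 3/7 = 199/105
Ideal relevance (sorted desc): [4, 3, 2, 1, 0, 0]
Ideal DCG = 4/2 + 3/3 + 2/4 + 1/5 + 0/6 + 0/7 = 37/10
nDCG = DCG / ideal_DCG = 199/105 / 37/10 = 398/777

398/777


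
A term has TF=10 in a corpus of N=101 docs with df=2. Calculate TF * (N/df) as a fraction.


TF * (N/df)
= 10 * (101/2)
= 10 * 101/2
= 505

505


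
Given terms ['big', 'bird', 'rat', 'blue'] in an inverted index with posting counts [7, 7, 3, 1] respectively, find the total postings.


Summing posting list sizes:
'big': 7 postings
'bird': 7 postings
'rat': 3 postings
'blue': 1 postings
Total = 7 + 7 + 3 + 1 = 18

18


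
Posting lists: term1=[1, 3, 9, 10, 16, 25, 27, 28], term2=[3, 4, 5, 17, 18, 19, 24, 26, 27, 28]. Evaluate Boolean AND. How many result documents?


Boolean AND: find intersection of posting lists
term1 docs: [1, 3, 9, 10, 16, 25, 27, 28]
term2 docs: [3, 4, 5, 17, 18, 19, 24, 26, 27, 28]
Intersection: [3, 27, 28]
|intersection| = 3

3


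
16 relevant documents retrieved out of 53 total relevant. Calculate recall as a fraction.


Recall = retrieved_relevant / total_relevant
= 16 / 53
= 16 / (16 + 37)
= 16/53

16/53


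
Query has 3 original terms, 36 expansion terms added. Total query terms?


Original terms: 3
Expansion terms: 36
Total = 3 + 36 = 39

39


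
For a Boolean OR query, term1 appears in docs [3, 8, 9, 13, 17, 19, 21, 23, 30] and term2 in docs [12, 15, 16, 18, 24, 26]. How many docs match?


Boolean OR: find union of posting lists
term1 docs: [3, 8, 9, 13, 17, 19, 21, 23, 30]
term2 docs: [12, 15, 16, 18, 24, 26]
Union: [3, 8, 9, 12, 13, 15, 16, 17, 18, 19, 21, 23, 24, 26, 30]
|union| = 15

15


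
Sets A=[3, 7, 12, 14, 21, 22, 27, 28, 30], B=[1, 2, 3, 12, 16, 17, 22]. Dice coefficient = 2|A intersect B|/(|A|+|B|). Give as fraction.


A intersect B = [3, 12, 22]
|A intersect B| = 3
|A| = 9, |B| = 7
Dice = 2*3 / (9+7)
= 6 / 16 = 3/8

3/8


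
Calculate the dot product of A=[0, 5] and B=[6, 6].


Dot product = sum of element-wise products
A[0]*B[0] = 0*6 = 0
A[1]*B[1] = 5*6 = 30
Sum = 0 + 30 = 30

30


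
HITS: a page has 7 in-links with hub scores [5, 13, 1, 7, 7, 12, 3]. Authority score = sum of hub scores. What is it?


Authority = sum of hub scores of in-linkers
In-link 1: hub score = 5
In-link 2: hub score = 13
In-link 3: hub score = 1
In-link 4: hub score = 7
In-link 5: hub score = 7
In-link 6: hub score = 12
In-link 7: hub score = 3
Authority = 5 + 13 + 1 + 7 + 7 + 12 + 3 = 48

48


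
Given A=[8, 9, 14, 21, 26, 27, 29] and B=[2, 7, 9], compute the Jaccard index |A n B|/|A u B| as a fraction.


A intersect B = [9]
|A intersect B| = 1
A union B = [2, 7, 8, 9, 14, 21, 26, 27, 29]
|A union B| = 9
Jaccard = 1/9 = 1/9

1/9


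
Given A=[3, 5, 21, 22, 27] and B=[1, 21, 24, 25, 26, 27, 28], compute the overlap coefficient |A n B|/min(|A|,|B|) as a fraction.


A intersect B = [21, 27]
|A intersect B| = 2
min(|A|, |B|) = min(5, 7) = 5
Overlap = 2 / 5 = 2/5

2/5


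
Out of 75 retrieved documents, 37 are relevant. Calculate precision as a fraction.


Precision = relevant_retrieved / total_retrieved
= 37 / 75
= 37 / (37 + 38)
= 37/75

37/75


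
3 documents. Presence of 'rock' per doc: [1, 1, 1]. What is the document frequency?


Checking each document for 'rock':
Doc 1: present
Doc 2: present
Doc 3: present
df = sum of presences = 1 + 1 + 1 = 3

3


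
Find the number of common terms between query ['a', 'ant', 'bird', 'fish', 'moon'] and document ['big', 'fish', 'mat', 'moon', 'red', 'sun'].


Query terms: ['a', 'ant', 'bird', 'fish', 'moon']
Document terms: ['big', 'fish', 'mat', 'moon', 'red', 'sun']
Common terms: ['fish', 'moon']
Overlap count = 2

2


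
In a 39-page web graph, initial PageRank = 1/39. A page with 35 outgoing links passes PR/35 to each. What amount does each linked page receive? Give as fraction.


Initial PR = 1/39 = 1/39
Outlinks = 35
Contribution per link = PR / outlinks
= 1/39 / 35
= 1/1365

1/1365


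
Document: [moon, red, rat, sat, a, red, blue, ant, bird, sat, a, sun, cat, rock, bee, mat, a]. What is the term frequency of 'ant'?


Document has 17 words
Scanning for 'ant':
Found at positions: [7]
Count = 1

1


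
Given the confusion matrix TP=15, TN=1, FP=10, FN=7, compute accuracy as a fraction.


Accuracy = (TP + TN) / (TP + TN + FP + FN)
TP + TN = 15 + 1 = 16
Total = 15 + 1 + 10 + 7 = 33
Accuracy = 16 / 33 = 16/33

16/33


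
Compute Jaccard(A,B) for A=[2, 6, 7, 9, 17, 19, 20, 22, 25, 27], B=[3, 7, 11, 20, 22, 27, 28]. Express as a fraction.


A intersect B = [7, 20, 22, 27]
|A intersect B| = 4
A union B = [2, 3, 6, 7, 9, 11, 17, 19, 20, 22, 25, 27, 28]
|A union B| = 13
Jaccard = 4/13 = 4/13

4/13


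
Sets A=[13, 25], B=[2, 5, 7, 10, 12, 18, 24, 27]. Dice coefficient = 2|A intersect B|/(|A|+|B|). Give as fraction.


A intersect B = []
|A intersect B| = 0
|A| = 2, |B| = 8
Dice = 2*0 / (2+8)
= 0 / 10 = 0

0


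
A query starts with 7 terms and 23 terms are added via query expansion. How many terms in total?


Original terms: 7
Expansion terms: 23
Total = 7 + 23 = 30

30


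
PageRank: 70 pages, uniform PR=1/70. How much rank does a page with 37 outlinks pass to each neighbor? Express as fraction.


Initial PR = 1/70 = 1/70
Outlinks = 37
Contribution per link = PR / outlinks
= 1/70 / 37
= 1/2590

1/2590


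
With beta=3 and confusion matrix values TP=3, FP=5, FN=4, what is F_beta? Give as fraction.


P = TP/(TP+FP) = 3/8 = 3/8
R = TP/(TP+FN) = 3/7 = 3/7
beta^2 = 3^2 = 9
(1 + beta^2) = 10
Numerator = (1+beta^2)*P*R = 45/28
Denominator = beta^2*P + R = 27/8 + 3/7 = 213/56
F_beta = 30/71

30/71


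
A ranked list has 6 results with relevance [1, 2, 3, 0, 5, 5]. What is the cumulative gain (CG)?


Cumulative Gain = sum of relevance scores
Position 1: rel=1, running sum=1
Position 2: rel=2, running sum=3
Position 3: rel=3, running sum=6
Position 4: rel=0, running sum=6
Position 5: rel=5, running sum=11
Position 6: rel=5, running sum=16
CG = 16

16


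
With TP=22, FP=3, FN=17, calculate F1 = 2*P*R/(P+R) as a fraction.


F1 = 2 * P * R / (P + R)
P = TP/(TP+FP) = 22/25 = 22/25
R = TP/(TP+FN) = 22/39 = 22/39
2 * P * R = 2 * 22/25 * 22/39 = 968/975
P + R = 22/25 + 22/39 = 1408/975
F1 = 968/975 / 1408/975 = 11/16

11/16


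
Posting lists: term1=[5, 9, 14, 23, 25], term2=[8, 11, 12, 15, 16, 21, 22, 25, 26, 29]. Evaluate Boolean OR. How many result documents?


Boolean OR: find union of posting lists
term1 docs: [5, 9, 14, 23, 25]
term2 docs: [8, 11, 12, 15, 16, 21, 22, 25, 26, 29]
Union: [5, 8, 9, 11, 12, 14, 15, 16, 21, 22, 23, 25, 26, 29]
|union| = 14

14


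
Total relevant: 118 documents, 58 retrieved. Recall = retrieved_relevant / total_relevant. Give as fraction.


Recall = retrieved_relevant / total_relevant
= 58 / 118
= 58 / (58 + 60)
= 29/59

29/59


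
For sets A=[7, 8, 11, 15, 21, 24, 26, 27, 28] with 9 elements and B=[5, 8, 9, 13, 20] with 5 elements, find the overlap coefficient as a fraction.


A intersect B = [8]
|A intersect B| = 1
min(|A|, |B|) = min(9, 5) = 5
Overlap = 1 / 5 = 1/5

1/5


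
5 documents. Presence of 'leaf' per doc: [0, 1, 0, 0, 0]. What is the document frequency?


Checking each document for 'leaf':
Doc 1: absent
Doc 2: present
Doc 3: absent
Doc 4: absent
Doc 5: absent
df = sum of presences = 0 + 1 + 0 + 0 + 0 = 1

1


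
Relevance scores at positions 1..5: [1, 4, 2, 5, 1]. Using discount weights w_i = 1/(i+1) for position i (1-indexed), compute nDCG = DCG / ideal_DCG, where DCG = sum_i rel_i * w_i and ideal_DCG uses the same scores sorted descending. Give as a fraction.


Position discount weights w_i = 1/(i+1) for i=1..5:
Weights = [1/2, 1/3, 1/4, 1/5, 1/6]
Actual relevance: [1, 4, 2, 5, 1]
DCG = 1/2 + 4/3 + 2/4 + 5/5 + 1/6 = 7/2
Ideal relevance (sorted desc): [5, 4, 2, 1, 1]
Ideal DCG = 5/2 + 4/3 + 2/4 + 1/5 + 1/6 = 47/10
nDCG = DCG / ideal_DCG = 7/2 / 47/10 = 35/47

35/47


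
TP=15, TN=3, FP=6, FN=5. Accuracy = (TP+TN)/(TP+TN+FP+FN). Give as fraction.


Accuracy = (TP + TN) / (TP + TN + FP + FN)
TP + TN = 15 + 3 = 18
Total = 15 + 3 + 6 + 5 = 29
Accuracy = 18 / 29 = 18/29

18/29


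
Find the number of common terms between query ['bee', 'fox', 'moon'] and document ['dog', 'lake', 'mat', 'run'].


Query terms: ['bee', 'fox', 'moon']
Document terms: ['dog', 'lake', 'mat', 'run']
Common terms: []
Overlap count = 0

0


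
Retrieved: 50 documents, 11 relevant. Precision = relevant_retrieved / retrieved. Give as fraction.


Precision = relevant_retrieved / total_retrieved
= 11 / 50
= 11 / (11 + 39)
= 11/50

11/50


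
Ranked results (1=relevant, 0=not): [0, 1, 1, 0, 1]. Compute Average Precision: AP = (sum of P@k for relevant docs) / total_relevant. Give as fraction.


Computing P@k for each relevant position:
Position 1: not relevant
Position 2: relevant, P@2 = 1/2 = 1/2
Position 3: relevant, P@3 = 2/3 = 2/3
Position 4: not relevant
Position 5: relevant, P@5 = 3/5 = 3/5
Sum of P@k = 1/2 + 2/3 + 3/5 = 53/30
AP = 53/30 / 3 = 53/90

53/90


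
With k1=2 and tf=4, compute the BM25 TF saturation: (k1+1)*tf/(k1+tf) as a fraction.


BM25 TF component = (k1+1)*tf / (k1+tf)
k1 = 2, tf = 4
Numerator = (2+1)*4 = 12
Denominator = 2 + 4 = 6
= 12/6 = 2

2


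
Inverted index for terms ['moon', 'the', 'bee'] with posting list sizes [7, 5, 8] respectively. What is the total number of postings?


Summing posting list sizes:
'moon': 7 postings
'the': 5 postings
'bee': 8 postings
Total = 7 + 5 + 8 = 20

20


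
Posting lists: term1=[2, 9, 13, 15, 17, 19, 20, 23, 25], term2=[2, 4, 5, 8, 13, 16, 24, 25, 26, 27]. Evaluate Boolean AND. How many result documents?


Boolean AND: find intersection of posting lists
term1 docs: [2, 9, 13, 15, 17, 19, 20, 23, 25]
term2 docs: [2, 4, 5, 8, 13, 16, 24, 25, 26, 27]
Intersection: [2, 13, 25]
|intersection| = 3

3


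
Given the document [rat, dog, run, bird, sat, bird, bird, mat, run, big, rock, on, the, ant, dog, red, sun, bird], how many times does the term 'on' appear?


Document has 18 words
Scanning for 'on':
Found at positions: [11]
Count = 1

1


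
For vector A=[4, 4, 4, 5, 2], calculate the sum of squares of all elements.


|A|^2 = sum of squared components
A[0]^2 = 4^2 = 16
A[1]^2 = 4^2 = 16
A[2]^2 = 4^2 = 16
A[3]^2 = 5^2 = 25
A[4]^2 = 2^2 = 4
Sum = 16 + 16 + 16 + 25 + 4 = 77

77


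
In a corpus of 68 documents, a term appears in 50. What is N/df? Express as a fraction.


IDF ratio = N / df
= 68 / 50
= 34/25

34/25


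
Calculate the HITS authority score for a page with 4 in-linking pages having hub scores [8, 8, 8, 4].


Authority = sum of hub scores of in-linkers
In-link 1: hub score = 8
In-link 2: hub score = 8
In-link 3: hub score = 8
In-link 4: hub score = 4
Authority = 8 + 8 + 8 + 4 = 28

28


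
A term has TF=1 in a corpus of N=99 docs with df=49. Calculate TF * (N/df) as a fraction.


TF * (N/df)
= 1 * (99/49)
= 1 * 99/49
= 99/49

99/49


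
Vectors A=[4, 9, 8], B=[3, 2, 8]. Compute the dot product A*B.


Dot product = sum of element-wise products
A[0]*B[0] = 4*3 = 12
A[1]*B[1] = 9*2 = 18
A[2]*B[2] = 8*8 = 64
Sum = 12 + 18 + 64 = 94

94


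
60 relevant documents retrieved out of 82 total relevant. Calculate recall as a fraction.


Recall = retrieved_relevant / total_relevant
= 60 / 82
= 60 / (60 + 22)
= 30/41

30/41


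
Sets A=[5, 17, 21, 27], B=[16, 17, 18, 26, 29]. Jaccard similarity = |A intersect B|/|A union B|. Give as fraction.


A intersect B = [17]
|A intersect B| = 1
A union B = [5, 16, 17, 18, 21, 26, 27, 29]
|A union B| = 8
Jaccard = 1/8 = 1/8

1/8


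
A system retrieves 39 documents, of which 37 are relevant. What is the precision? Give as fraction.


Precision = relevant_retrieved / total_retrieved
= 37 / 39
= 37 / (37 + 2)
= 37/39

37/39


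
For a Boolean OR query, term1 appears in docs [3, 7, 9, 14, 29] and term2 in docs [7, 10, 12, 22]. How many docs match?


Boolean OR: find union of posting lists
term1 docs: [3, 7, 9, 14, 29]
term2 docs: [7, 10, 12, 22]
Union: [3, 7, 9, 10, 12, 14, 22, 29]
|union| = 8

8


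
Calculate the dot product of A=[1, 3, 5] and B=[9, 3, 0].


Dot product = sum of element-wise products
A[0]*B[0] = 1*9 = 9
A[1]*B[1] = 3*3 = 9
A[2]*B[2] = 5*0 = 0
Sum = 9 + 9 + 0 = 18

18


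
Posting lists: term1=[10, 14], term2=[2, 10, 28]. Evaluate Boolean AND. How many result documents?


Boolean AND: find intersection of posting lists
term1 docs: [10, 14]
term2 docs: [2, 10, 28]
Intersection: [10]
|intersection| = 1

1


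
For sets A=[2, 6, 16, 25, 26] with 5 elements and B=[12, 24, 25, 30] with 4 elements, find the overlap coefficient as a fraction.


A intersect B = [25]
|A intersect B| = 1
min(|A|, |B|) = min(5, 4) = 4
Overlap = 1 / 4 = 1/4

1/4


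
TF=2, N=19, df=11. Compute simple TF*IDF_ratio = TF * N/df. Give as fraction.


TF * (N/df)
= 2 * (19/11)
= 2 * 19/11
= 38/11

38/11


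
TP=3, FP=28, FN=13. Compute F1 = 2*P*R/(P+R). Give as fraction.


F1 = 2 * P * R / (P + R)
P = TP/(TP+FP) = 3/31 = 3/31
R = TP/(TP+FN) = 3/16 = 3/16
2 * P * R = 2 * 3/31 * 3/16 = 9/248
P + R = 3/31 + 3/16 = 141/496
F1 = 9/248 / 141/496 = 6/47

6/47


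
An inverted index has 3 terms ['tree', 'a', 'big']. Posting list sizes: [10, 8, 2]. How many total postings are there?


Summing posting list sizes:
'tree': 10 postings
'a': 8 postings
'big': 2 postings
Total = 10 + 8 + 2 = 20

20


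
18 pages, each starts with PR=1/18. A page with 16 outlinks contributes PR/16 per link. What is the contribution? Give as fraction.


Initial PR = 1/18 = 1/18
Outlinks = 16
Contribution per link = PR / outlinks
= 1/18 / 16
= 1/288

1/288


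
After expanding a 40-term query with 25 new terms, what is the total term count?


Original terms: 40
Expansion terms: 25
Total = 40 + 25 = 65

65


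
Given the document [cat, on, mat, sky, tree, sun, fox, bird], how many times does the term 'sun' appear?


Document has 8 words
Scanning for 'sun':
Found at positions: [5]
Count = 1

1


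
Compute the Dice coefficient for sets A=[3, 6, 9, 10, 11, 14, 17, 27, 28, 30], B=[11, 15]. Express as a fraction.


A intersect B = [11]
|A intersect B| = 1
|A| = 10, |B| = 2
Dice = 2*1 / (10+2)
= 2 / 12 = 1/6

1/6


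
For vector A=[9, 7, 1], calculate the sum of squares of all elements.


|A|^2 = sum of squared components
A[0]^2 = 9^2 = 81
A[1]^2 = 7^2 = 49
A[2]^2 = 1^2 = 1
Sum = 81 + 49 + 1 = 131

131


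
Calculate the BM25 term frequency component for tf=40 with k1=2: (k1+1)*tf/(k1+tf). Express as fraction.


BM25 TF component = (k1+1)*tf / (k1+tf)
k1 = 2, tf = 40
Numerator = (2+1)*40 = 120
Denominator = 2 + 40 = 42
= 120/42 = 20/7

20/7


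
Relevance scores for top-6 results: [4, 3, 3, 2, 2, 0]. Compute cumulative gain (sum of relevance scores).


Cumulative Gain = sum of relevance scores
Position 1: rel=4, running sum=4
Position 2: rel=3, running sum=7
Position 3: rel=3, running sum=10
Position 4: rel=2, running sum=12
Position 5: rel=2, running sum=14
Position 6: rel=0, running sum=14
CG = 14

14


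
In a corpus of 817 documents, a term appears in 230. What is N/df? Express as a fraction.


IDF ratio = N / df
= 817 / 230
= 817/230

817/230


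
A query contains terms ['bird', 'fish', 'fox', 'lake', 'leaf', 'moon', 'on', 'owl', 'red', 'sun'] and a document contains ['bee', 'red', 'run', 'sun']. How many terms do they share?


Query terms: ['bird', 'fish', 'fox', 'lake', 'leaf', 'moon', 'on', 'owl', 'red', 'sun']
Document terms: ['bee', 'red', 'run', 'sun']
Common terms: ['red', 'sun']
Overlap count = 2

2


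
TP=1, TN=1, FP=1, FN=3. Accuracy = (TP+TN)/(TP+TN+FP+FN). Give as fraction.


Accuracy = (TP + TN) / (TP + TN + FP + FN)
TP + TN = 1 + 1 = 2
Total = 1 + 1 + 1 + 3 = 6
Accuracy = 2 / 6 = 1/3

1/3


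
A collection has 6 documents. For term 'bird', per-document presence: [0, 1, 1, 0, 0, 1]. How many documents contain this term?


Checking each document for 'bird':
Doc 1: absent
Doc 2: present
Doc 3: present
Doc 4: absent
Doc 5: absent
Doc 6: present
df = sum of presences = 0 + 1 + 1 + 0 + 0 + 1 = 3

3


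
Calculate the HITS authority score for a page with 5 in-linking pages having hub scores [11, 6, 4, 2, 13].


Authority = sum of hub scores of in-linkers
In-link 1: hub score = 11
In-link 2: hub score = 6
In-link 3: hub score = 4
In-link 4: hub score = 2
In-link 5: hub score = 13
Authority = 11 + 6 + 4 + 2 + 13 = 36

36


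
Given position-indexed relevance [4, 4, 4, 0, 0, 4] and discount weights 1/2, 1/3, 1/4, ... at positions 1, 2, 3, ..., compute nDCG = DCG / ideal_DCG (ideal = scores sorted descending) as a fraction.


Position discount weights w_i = 1/(i+1) for i=1..6:
Weights = [1/2, 1/3, 1/4, 1/5, 1/6, 1/7]
Actual relevance: [4, 4, 4, 0, 0, 4]
DCG = 4/2 + 4/3 + 4/4 + 0/5 + 0/6 + 4/7 = 103/21
Ideal relevance (sorted desc): [4, 4, 4, 4, 0, 0]
Ideal DCG = 4/2 + 4/3 + 4/4 + 4/5 + 0/6 + 0/7 = 77/15
nDCG = DCG / ideal_DCG = 103/21 / 77/15 = 515/539

515/539


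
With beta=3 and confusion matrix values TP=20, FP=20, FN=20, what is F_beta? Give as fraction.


P = TP/(TP+FP) = 20/40 = 1/2
R = TP/(TP+FN) = 20/40 = 1/2
beta^2 = 3^2 = 9
(1 + beta^2) = 10
Numerator = (1+beta^2)*P*R = 5/2
Denominator = beta^2*P + R = 9/2 + 1/2 = 5
F_beta = 1/2

1/2


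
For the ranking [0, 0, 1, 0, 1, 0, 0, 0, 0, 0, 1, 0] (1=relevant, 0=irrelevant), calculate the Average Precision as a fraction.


Computing P@k for each relevant position:
Position 1: not relevant
Position 2: not relevant
Position 3: relevant, P@3 = 1/3 = 1/3
Position 4: not relevant
Position 5: relevant, P@5 = 2/5 = 2/5
Position 6: not relevant
Position 7: not relevant
Position 8: not relevant
Position 9: not relevant
Position 10: not relevant
Position 11: relevant, P@11 = 3/11 = 3/11
Position 12: not relevant
Sum of P@k = 1/3 + 2/5 + 3/11 = 166/165
AP = 166/165 / 3 = 166/495

166/495


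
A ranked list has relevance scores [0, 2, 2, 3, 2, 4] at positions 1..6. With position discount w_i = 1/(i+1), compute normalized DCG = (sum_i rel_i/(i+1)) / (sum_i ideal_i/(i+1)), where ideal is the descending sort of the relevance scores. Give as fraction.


Position discount weights w_i = 1/(i+1) for i=1..6:
Weights = [1/2, 1/3, 1/4, 1/5, 1/6, 1/7]
Actual relevance: [0, 2, 2, 3, 2, 4]
DCG = 0/2 + 2/3 + 2/4 + 3/5 + 2/6 + 4/7 = 187/70
Ideal relevance (sorted desc): [4, 3, 2, 2, 2, 0]
Ideal DCG = 4/2 + 3/3 + 2/4 + 2/5 + 2/6 + 0/7 = 127/30
nDCG = DCG / ideal_DCG = 187/70 / 127/30 = 561/889

561/889


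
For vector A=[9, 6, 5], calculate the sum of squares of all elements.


|A|^2 = sum of squared components
A[0]^2 = 9^2 = 81
A[1]^2 = 6^2 = 36
A[2]^2 = 5^2 = 25
Sum = 81 + 36 + 25 = 142

142


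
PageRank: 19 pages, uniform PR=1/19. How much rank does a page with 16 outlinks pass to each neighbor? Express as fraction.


Initial PR = 1/19 = 1/19
Outlinks = 16
Contribution per link = PR / outlinks
= 1/19 / 16
= 1/304

1/304


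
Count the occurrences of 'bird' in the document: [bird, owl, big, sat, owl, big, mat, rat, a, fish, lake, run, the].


Document has 13 words
Scanning for 'bird':
Found at positions: [0]
Count = 1

1


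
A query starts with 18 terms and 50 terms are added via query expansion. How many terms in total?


Original terms: 18
Expansion terms: 50
Total = 18 + 50 = 68

68


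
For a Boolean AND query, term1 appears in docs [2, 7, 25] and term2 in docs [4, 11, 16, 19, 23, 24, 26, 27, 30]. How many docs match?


Boolean AND: find intersection of posting lists
term1 docs: [2, 7, 25]
term2 docs: [4, 11, 16, 19, 23, 24, 26, 27, 30]
Intersection: []
|intersection| = 0

0


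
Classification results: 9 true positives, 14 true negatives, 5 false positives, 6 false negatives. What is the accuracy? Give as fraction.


Accuracy = (TP + TN) / (TP + TN + FP + FN)
TP + TN = 9 + 14 = 23
Total = 9 + 14 + 5 + 6 = 34
Accuracy = 23 / 34 = 23/34

23/34


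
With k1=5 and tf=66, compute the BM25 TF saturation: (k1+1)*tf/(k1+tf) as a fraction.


BM25 TF component = (k1+1)*tf / (k1+tf)
k1 = 5, tf = 66
Numerator = (5+1)*66 = 396
Denominator = 5 + 66 = 71
= 396/71 = 396/71

396/71


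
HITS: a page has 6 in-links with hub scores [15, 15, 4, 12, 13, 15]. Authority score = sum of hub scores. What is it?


Authority = sum of hub scores of in-linkers
In-link 1: hub score = 15
In-link 2: hub score = 15
In-link 3: hub score = 4
In-link 4: hub score = 12
In-link 5: hub score = 13
In-link 6: hub score = 15
Authority = 15 + 15 + 4 + 12 + 13 + 15 = 74

74


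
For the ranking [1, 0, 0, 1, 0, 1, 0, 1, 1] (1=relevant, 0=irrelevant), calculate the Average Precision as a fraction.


Computing P@k for each relevant position:
Position 1: relevant, P@1 = 1/1 = 1
Position 2: not relevant
Position 3: not relevant
Position 4: relevant, P@4 = 2/4 = 1/2
Position 5: not relevant
Position 6: relevant, P@6 = 3/6 = 1/2
Position 7: not relevant
Position 8: relevant, P@8 = 4/8 = 1/2
Position 9: relevant, P@9 = 5/9 = 5/9
Sum of P@k = 1 + 1/2 + 1/2 + 1/2 + 5/9 = 55/18
AP = 55/18 / 5 = 11/18

11/18


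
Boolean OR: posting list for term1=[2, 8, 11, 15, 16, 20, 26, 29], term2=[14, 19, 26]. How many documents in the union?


Boolean OR: find union of posting lists
term1 docs: [2, 8, 11, 15, 16, 20, 26, 29]
term2 docs: [14, 19, 26]
Union: [2, 8, 11, 14, 15, 16, 19, 20, 26, 29]
|union| = 10

10


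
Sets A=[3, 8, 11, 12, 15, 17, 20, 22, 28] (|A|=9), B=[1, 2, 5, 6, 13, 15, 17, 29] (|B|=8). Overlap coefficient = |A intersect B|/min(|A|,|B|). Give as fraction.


A intersect B = [15, 17]
|A intersect B| = 2
min(|A|, |B|) = min(9, 8) = 8
Overlap = 2 / 8 = 1/4

1/4


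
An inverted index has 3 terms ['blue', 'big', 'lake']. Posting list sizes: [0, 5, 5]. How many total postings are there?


Summing posting list sizes:
'blue': 0 postings
'big': 5 postings
'lake': 5 postings
Total = 0 + 5 + 5 = 10

10


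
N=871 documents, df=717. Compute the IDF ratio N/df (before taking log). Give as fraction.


IDF ratio = N / df
= 871 / 717
= 871/717

871/717


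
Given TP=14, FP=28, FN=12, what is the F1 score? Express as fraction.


F1 = 2 * P * R / (P + R)
P = TP/(TP+FP) = 14/42 = 1/3
R = TP/(TP+FN) = 14/26 = 7/13
2 * P * R = 2 * 1/3 * 7/13 = 14/39
P + R = 1/3 + 7/13 = 34/39
F1 = 14/39 / 34/39 = 7/17

7/17


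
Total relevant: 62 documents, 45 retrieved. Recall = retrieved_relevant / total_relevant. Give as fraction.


Recall = retrieved_relevant / total_relevant
= 45 / 62
= 45 / (45 + 17)
= 45/62

45/62


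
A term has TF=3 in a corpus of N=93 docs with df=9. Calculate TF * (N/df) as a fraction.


TF * (N/df)
= 3 * (93/9)
= 3 * 31/3
= 31

31


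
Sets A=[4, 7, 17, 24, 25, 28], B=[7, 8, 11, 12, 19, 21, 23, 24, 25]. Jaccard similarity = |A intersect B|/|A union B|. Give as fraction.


A intersect B = [7, 24, 25]
|A intersect B| = 3
A union B = [4, 7, 8, 11, 12, 17, 19, 21, 23, 24, 25, 28]
|A union B| = 12
Jaccard = 3/12 = 1/4

1/4


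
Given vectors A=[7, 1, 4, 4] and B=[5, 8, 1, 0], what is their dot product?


Dot product = sum of element-wise products
A[0]*B[0] = 7*5 = 35
A[1]*B[1] = 1*8 = 8
A[2]*B[2] = 4*1 = 4
A[3]*B[3] = 4*0 = 0
Sum = 35 + 8 + 4 + 0 = 47

47


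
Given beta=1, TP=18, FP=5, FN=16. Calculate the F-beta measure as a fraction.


P = TP/(TP+FP) = 18/23 = 18/23
R = TP/(TP+FN) = 18/34 = 9/17
beta^2 = 1^2 = 1
(1 + beta^2) = 2
Numerator = (1+beta^2)*P*R = 324/391
Denominator = beta^2*P + R = 18/23 + 9/17 = 513/391
F_beta = 12/19

12/19


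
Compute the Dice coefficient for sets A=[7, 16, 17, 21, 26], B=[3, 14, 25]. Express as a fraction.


A intersect B = []
|A intersect B| = 0
|A| = 5, |B| = 3
Dice = 2*0 / (5+3)
= 0 / 8 = 0

0


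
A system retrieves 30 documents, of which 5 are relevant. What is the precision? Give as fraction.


Precision = relevant_retrieved / total_retrieved
= 5 / 30
= 5 / (5 + 25)
= 1/6

1/6


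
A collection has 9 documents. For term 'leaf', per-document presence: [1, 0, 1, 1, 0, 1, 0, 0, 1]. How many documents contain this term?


Checking each document for 'leaf':
Doc 1: present
Doc 2: absent
Doc 3: present
Doc 4: present
Doc 5: absent
Doc 6: present
Doc 7: absent
Doc 8: absent
Doc 9: present
df = sum of presences = 1 + 0 + 1 + 1 + 0 + 1 + 0 + 0 + 1 = 5

5


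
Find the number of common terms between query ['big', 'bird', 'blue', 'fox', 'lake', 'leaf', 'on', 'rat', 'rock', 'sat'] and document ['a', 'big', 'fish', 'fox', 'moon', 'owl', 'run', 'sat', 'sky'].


Query terms: ['big', 'bird', 'blue', 'fox', 'lake', 'leaf', 'on', 'rat', 'rock', 'sat']
Document terms: ['a', 'big', 'fish', 'fox', 'moon', 'owl', 'run', 'sat', 'sky']
Common terms: ['big', 'fox', 'sat']
Overlap count = 3

3


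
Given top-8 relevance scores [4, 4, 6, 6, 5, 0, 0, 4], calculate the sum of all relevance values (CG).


Cumulative Gain = sum of relevance scores
Position 1: rel=4, running sum=4
Position 2: rel=4, running sum=8
Position 3: rel=6, running sum=14
Position 4: rel=6, running sum=20
Position 5: rel=5, running sum=25
Position 6: rel=0, running sum=25
Position 7: rel=0, running sum=25
Position 8: rel=4, running sum=29
CG = 29

29


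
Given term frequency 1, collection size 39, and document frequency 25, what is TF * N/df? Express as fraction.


TF * (N/df)
= 1 * (39/25)
= 1 * 39/25
= 39/25

39/25


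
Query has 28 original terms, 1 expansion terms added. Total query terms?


Original terms: 28
Expansion terms: 1
Total = 28 + 1 = 29

29


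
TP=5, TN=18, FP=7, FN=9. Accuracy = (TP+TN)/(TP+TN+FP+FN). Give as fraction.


Accuracy = (TP + TN) / (TP + TN + FP + FN)
TP + TN = 5 + 18 = 23
Total = 5 + 18 + 7 + 9 = 39
Accuracy = 23 / 39 = 23/39

23/39


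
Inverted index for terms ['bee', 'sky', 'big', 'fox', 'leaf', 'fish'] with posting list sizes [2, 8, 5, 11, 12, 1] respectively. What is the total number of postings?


Summing posting list sizes:
'bee': 2 postings
'sky': 8 postings
'big': 5 postings
'fox': 11 postings
'leaf': 12 postings
'fish': 1 postings
Total = 2 + 8 + 5 + 11 + 12 + 1 = 39

39


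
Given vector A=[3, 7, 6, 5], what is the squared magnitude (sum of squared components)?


|A|^2 = sum of squared components
A[0]^2 = 3^2 = 9
A[1]^2 = 7^2 = 49
A[2]^2 = 6^2 = 36
A[3]^2 = 5^2 = 25
Sum = 9 + 49 + 36 + 25 = 119

119


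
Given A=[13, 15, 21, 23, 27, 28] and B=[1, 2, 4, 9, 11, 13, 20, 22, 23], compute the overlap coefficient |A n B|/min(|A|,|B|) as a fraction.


A intersect B = [13, 23]
|A intersect B| = 2
min(|A|, |B|) = min(6, 9) = 6
Overlap = 2 / 6 = 1/3

1/3


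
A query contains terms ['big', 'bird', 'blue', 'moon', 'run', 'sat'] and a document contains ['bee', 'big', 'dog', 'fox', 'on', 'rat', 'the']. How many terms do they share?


Query terms: ['big', 'bird', 'blue', 'moon', 'run', 'sat']
Document terms: ['bee', 'big', 'dog', 'fox', 'on', 'rat', 'the']
Common terms: ['big']
Overlap count = 1

1


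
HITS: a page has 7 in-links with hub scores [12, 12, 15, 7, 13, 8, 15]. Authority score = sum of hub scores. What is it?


Authority = sum of hub scores of in-linkers
In-link 1: hub score = 12
In-link 2: hub score = 12
In-link 3: hub score = 15
In-link 4: hub score = 7
In-link 5: hub score = 13
In-link 6: hub score = 8
In-link 7: hub score = 15
Authority = 12 + 12 + 15 + 7 + 13 + 8 + 15 = 82

82


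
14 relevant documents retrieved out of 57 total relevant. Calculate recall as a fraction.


Recall = retrieved_relevant / total_relevant
= 14 / 57
= 14 / (14 + 43)
= 14/57

14/57


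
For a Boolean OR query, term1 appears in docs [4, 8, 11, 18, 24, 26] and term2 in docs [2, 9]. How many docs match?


Boolean OR: find union of posting lists
term1 docs: [4, 8, 11, 18, 24, 26]
term2 docs: [2, 9]
Union: [2, 4, 8, 9, 11, 18, 24, 26]
|union| = 8

8


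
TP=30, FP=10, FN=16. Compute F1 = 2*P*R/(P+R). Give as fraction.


F1 = 2 * P * R / (P + R)
P = TP/(TP+FP) = 30/40 = 3/4
R = TP/(TP+FN) = 30/46 = 15/23
2 * P * R = 2 * 3/4 * 15/23 = 45/46
P + R = 3/4 + 15/23 = 129/92
F1 = 45/46 / 129/92 = 30/43

30/43


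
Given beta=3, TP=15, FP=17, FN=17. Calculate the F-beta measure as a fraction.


P = TP/(TP+FP) = 15/32 = 15/32
R = TP/(TP+FN) = 15/32 = 15/32
beta^2 = 3^2 = 9
(1 + beta^2) = 10
Numerator = (1+beta^2)*P*R = 1125/512
Denominator = beta^2*P + R = 135/32 + 15/32 = 75/16
F_beta = 15/32

15/32


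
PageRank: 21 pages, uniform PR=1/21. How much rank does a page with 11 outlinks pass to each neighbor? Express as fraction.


Initial PR = 1/21 = 1/21
Outlinks = 11
Contribution per link = PR / outlinks
= 1/21 / 11
= 1/231

1/231


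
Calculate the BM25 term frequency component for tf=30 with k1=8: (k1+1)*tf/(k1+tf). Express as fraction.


BM25 TF component = (k1+1)*tf / (k1+tf)
k1 = 8, tf = 30
Numerator = (8+1)*30 = 270
Denominator = 8 + 30 = 38
= 270/38 = 135/19

135/19


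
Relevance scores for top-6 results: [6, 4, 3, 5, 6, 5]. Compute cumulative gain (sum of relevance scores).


Cumulative Gain = sum of relevance scores
Position 1: rel=6, running sum=6
Position 2: rel=4, running sum=10
Position 3: rel=3, running sum=13
Position 4: rel=5, running sum=18
Position 5: rel=6, running sum=24
Position 6: rel=5, running sum=29
CG = 29

29


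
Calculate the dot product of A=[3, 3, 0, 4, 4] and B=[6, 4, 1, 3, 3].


Dot product = sum of element-wise products
A[0]*B[0] = 3*6 = 18
A[1]*B[1] = 3*4 = 12
A[2]*B[2] = 0*1 = 0
A[3]*B[3] = 4*3 = 12
A[4]*B[4] = 4*3 = 12
Sum = 18 + 12 + 0 + 12 + 12 = 54

54


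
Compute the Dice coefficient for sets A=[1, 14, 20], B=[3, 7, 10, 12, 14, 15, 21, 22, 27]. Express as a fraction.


A intersect B = [14]
|A intersect B| = 1
|A| = 3, |B| = 9
Dice = 2*1 / (3+9)
= 2 / 12 = 1/6

1/6


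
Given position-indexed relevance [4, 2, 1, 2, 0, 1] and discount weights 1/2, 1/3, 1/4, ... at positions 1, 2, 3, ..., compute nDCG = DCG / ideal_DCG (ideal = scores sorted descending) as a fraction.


Position discount weights w_i = 1/(i+1) for i=1..6:
Weights = [1/2, 1/3, 1/4, 1/5, 1/6, 1/7]
Actual relevance: [4, 2, 1, 2, 0, 1]
DCG = 4/2 + 2/3 + 1/4 + 2/5 + 0/6 + 1/7 = 1453/420
Ideal relevance (sorted desc): [4, 2, 2, 1, 1, 0]
Ideal DCG = 4/2 + 2/3 + 2/4 + 1/5 + 1/6 + 0/7 = 53/15
nDCG = DCG / ideal_DCG = 1453/420 / 53/15 = 1453/1484

1453/1484


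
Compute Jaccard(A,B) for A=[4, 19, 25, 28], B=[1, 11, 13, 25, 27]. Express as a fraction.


A intersect B = [25]
|A intersect B| = 1
A union B = [1, 4, 11, 13, 19, 25, 27, 28]
|A union B| = 8
Jaccard = 1/8 = 1/8

1/8


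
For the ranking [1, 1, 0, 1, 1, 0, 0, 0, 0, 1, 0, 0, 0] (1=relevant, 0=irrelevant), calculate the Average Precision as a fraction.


Computing P@k for each relevant position:
Position 1: relevant, P@1 = 1/1 = 1
Position 2: relevant, P@2 = 2/2 = 1
Position 3: not relevant
Position 4: relevant, P@4 = 3/4 = 3/4
Position 5: relevant, P@5 = 4/5 = 4/5
Position 6: not relevant
Position 7: not relevant
Position 8: not relevant
Position 9: not relevant
Position 10: relevant, P@10 = 5/10 = 1/2
Position 11: not relevant
Position 12: not relevant
Position 13: not relevant
Sum of P@k = 1 + 1 + 3/4 + 4/5 + 1/2 = 81/20
AP = 81/20 / 5 = 81/100

81/100


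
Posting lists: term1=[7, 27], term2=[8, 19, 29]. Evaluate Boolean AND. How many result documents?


Boolean AND: find intersection of posting lists
term1 docs: [7, 27]
term2 docs: [8, 19, 29]
Intersection: []
|intersection| = 0

0


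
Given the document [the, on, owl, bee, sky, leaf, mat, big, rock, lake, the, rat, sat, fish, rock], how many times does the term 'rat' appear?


Document has 15 words
Scanning for 'rat':
Found at positions: [11]
Count = 1

1


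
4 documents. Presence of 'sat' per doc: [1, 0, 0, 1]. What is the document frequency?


Checking each document for 'sat':
Doc 1: present
Doc 2: absent
Doc 3: absent
Doc 4: present
df = sum of presences = 1 + 0 + 0 + 1 = 2

2


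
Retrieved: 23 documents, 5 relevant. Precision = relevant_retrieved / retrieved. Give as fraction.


Precision = relevant_retrieved / total_retrieved
= 5 / 23
= 5 / (5 + 18)
= 5/23

5/23


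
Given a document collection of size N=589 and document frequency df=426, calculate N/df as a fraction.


IDF ratio = N / df
= 589 / 426
= 589/426

589/426


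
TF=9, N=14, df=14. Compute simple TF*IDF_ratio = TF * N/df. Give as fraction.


TF * (N/df)
= 9 * (14/14)
= 9 * 1
= 9

9


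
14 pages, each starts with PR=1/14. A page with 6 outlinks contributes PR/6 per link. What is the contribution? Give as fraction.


Initial PR = 1/14 = 1/14
Outlinks = 6
Contribution per link = PR / outlinks
= 1/14 / 6
= 1/84

1/84


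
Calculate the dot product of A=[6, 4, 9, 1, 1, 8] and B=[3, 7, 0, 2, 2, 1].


Dot product = sum of element-wise products
A[0]*B[0] = 6*3 = 18
A[1]*B[1] = 4*7 = 28
A[2]*B[2] = 9*0 = 0
A[3]*B[3] = 1*2 = 2
A[4]*B[4] = 1*2 = 2
A[5]*B[5] = 8*1 = 8
Sum = 18 + 28 + 0 + 2 + 2 + 8 = 58

58


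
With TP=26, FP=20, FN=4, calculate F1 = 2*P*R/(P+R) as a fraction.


F1 = 2 * P * R / (P + R)
P = TP/(TP+FP) = 26/46 = 13/23
R = TP/(TP+FN) = 26/30 = 13/15
2 * P * R = 2 * 13/23 * 13/15 = 338/345
P + R = 13/23 + 13/15 = 494/345
F1 = 338/345 / 494/345 = 13/19

13/19


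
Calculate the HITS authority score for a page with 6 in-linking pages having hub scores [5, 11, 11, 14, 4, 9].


Authority = sum of hub scores of in-linkers
In-link 1: hub score = 5
In-link 2: hub score = 11
In-link 3: hub score = 11
In-link 4: hub score = 14
In-link 5: hub score = 4
In-link 6: hub score = 9
Authority = 5 + 11 + 11 + 14 + 4 + 9 = 54

54


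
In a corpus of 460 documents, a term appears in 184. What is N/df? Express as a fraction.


IDF ratio = N / df
= 460 / 184
= 5/2

5/2


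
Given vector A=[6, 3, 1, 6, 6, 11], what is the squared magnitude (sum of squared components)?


|A|^2 = sum of squared components
A[0]^2 = 6^2 = 36
A[1]^2 = 3^2 = 9
A[2]^2 = 1^2 = 1
A[3]^2 = 6^2 = 36
A[4]^2 = 6^2 = 36
A[5]^2 = 11^2 = 121
Sum = 36 + 9 + 1 + 36 + 36 + 121 = 239

239


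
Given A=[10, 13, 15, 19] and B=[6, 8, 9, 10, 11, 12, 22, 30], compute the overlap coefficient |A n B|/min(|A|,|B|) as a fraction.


A intersect B = [10]
|A intersect B| = 1
min(|A|, |B|) = min(4, 8) = 4
Overlap = 1 / 4 = 1/4

1/4


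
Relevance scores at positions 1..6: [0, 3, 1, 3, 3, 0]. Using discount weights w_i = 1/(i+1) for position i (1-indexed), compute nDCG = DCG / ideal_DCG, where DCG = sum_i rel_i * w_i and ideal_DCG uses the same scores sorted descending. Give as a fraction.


Position discount weights w_i = 1/(i+1) for i=1..6:
Weights = [1/2, 1/3, 1/4, 1/5, 1/6, 1/7]
Actual relevance: [0, 3, 1, 3, 3, 0]
DCG = 0/2 + 3/3 + 1/4 + 3/5 + 3/6 + 0/7 = 47/20
Ideal relevance (sorted desc): [3, 3, 3, 1, 0, 0]
Ideal DCG = 3/2 + 3/3 + 3/4 + 1/5 + 0/6 + 0/7 = 69/20
nDCG = DCG / ideal_DCG = 47/20 / 69/20 = 47/69

47/69


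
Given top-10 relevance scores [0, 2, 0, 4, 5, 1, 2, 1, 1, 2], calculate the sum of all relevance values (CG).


Cumulative Gain = sum of relevance scores
Position 1: rel=0, running sum=0
Position 2: rel=2, running sum=2
Position 3: rel=0, running sum=2
Position 4: rel=4, running sum=6
Position 5: rel=5, running sum=11
Position 6: rel=1, running sum=12
Position 7: rel=2, running sum=14
Position 8: rel=1, running sum=15
Position 9: rel=1, running sum=16
Position 10: rel=2, running sum=18
CG = 18

18


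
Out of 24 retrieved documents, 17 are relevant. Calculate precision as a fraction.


Precision = relevant_retrieved / total_retrieved
= 17 / 24
= 17 / (17 + 7)
= 17/24

17/24


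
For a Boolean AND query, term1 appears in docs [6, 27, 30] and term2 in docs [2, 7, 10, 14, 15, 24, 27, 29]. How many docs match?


Boolean AND: find intersection of posting lists
term1 docs: [6, 27, 30]
term2 docs: [2, 7, 10, 14, 15, 24, 27, 29]
Intersection: [27]
|intersection| = 1

1


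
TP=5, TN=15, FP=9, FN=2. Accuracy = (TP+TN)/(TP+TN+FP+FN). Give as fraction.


Accuracy = (TP + TN) / (TP + TN + FP + FN)
TP + TN = 5 + 15 = 20
Total = 5 + 15 + 9 + 2 = 31
Accuracy = 20 / 31 = 20/31

20/31


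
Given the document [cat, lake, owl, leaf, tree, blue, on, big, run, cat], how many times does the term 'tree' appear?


Document has 10 words
Scanning for 'tree':
Found at positions: [4]
Count = 1

1


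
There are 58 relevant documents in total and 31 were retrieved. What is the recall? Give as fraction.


Recall = retrieved_relevant / total_relevant
= 31 / 58
= 31 / (31 + 27)
= 31/58

31/58


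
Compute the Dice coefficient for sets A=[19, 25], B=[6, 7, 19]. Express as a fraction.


A intersect B = [19]
|A intersect B| = 1
|A| = 2, |B| = 3
Dice = 2*1 / (2+3)
= 2 / 5 = 2/5

2/5


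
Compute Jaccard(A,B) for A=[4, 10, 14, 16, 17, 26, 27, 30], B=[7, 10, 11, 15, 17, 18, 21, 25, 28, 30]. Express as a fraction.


A intersect B = [10, 17, 30]
|A intersect B| = 3
A union B = [4, 7, 10, 11, 14, 15, 16, 17, 18, 21, 25, 26, 27, 28, 30]
|A union B| = 15
Jaccard = 3/15 = 1/5

1/5


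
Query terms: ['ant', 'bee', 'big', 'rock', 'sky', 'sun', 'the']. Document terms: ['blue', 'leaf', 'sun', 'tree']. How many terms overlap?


Query terms: ['ant', 'bee', 'big', 'rock', 'sky', 'sun', 'the']
Document terms: ['blue', 'leaf', 'sun', 'tree']
Common terms: ['sun']
Overlap count = 1

1
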